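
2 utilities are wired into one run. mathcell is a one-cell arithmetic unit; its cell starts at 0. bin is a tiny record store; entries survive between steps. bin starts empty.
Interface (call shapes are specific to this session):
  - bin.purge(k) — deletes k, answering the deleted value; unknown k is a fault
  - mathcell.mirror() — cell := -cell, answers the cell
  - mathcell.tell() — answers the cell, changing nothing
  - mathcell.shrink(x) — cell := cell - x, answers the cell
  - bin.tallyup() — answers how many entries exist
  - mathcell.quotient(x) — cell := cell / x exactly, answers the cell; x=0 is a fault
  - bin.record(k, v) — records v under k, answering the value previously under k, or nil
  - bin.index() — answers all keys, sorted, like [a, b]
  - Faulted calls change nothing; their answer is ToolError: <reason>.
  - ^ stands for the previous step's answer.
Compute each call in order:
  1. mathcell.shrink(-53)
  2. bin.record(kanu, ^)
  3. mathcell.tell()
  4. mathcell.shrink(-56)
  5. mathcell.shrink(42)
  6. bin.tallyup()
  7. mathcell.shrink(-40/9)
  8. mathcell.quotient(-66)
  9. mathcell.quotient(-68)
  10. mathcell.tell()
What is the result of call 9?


→ shrink(x='-53')
← 53
→ record(k='kanu', v='^')
← nil
→ tell()
← 53
→ shrink(x='-56')
← 109
→ shrink(x='42')
← 67
→ tallyup()
← 1
→ shrink(x='-40/9')
← 643/9
→ quotient(x='-66')
← -643/594
→ quotient(x='-68')
← 643/40392
→ tell()
← 643/40392

Answer: 643/40392


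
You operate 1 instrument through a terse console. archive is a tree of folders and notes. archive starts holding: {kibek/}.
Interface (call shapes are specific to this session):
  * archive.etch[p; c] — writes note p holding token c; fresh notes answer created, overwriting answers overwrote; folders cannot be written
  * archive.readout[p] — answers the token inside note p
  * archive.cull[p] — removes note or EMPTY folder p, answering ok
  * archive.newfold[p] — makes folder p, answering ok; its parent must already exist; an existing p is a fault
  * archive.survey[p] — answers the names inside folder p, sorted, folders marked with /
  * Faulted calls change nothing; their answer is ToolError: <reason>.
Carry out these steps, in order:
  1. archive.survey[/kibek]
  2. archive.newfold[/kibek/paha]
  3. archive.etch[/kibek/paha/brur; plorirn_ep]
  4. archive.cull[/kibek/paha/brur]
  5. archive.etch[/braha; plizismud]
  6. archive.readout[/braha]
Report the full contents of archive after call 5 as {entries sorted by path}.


~$ archive.survey /kibek
[out] []
~$ archive.newfold /kibek/paha
[out] ok
~$ archive.etch /kibek/paha/brur plorirn_ep
[out] created
~$ archive.cull /kibek/paha/brur
[out] ok
~$ archive.etch /braha plizismud
[out] created
~$ archive.readout /braha
[out] plizismud

Answer: {braha=plizismud, kibek/, kibek/paha/}


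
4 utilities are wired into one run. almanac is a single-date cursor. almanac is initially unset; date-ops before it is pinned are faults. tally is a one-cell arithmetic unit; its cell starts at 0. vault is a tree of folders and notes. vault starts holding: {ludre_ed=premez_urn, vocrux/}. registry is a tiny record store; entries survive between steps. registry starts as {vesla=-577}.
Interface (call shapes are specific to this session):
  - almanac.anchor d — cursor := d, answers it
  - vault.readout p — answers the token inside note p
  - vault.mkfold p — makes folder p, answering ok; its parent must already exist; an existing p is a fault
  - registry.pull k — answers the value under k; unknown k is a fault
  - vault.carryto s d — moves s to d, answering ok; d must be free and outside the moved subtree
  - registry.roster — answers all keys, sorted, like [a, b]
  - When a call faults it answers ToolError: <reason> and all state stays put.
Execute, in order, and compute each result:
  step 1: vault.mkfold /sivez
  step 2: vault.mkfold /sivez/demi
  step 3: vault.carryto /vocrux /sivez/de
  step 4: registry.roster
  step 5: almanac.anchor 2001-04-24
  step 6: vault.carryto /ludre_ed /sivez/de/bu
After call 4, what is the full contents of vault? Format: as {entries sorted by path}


Answer: {ludre_ed=premez_urn, sivez/, sivez/de/, sivez/demi/}

Derivation:
// mkfold(p=/sivez) -> ok
// mkfold(p=/sivez/demi) -> ok
// carryto(s=/vocrux, d=/sivez/de) -> ok
// roster() -> [vesla]
// anchor(d=2001-04-24) -> 2001-04-24
// carryto(s=/ludre_ed, d=/sivez/de/bu) -> ok


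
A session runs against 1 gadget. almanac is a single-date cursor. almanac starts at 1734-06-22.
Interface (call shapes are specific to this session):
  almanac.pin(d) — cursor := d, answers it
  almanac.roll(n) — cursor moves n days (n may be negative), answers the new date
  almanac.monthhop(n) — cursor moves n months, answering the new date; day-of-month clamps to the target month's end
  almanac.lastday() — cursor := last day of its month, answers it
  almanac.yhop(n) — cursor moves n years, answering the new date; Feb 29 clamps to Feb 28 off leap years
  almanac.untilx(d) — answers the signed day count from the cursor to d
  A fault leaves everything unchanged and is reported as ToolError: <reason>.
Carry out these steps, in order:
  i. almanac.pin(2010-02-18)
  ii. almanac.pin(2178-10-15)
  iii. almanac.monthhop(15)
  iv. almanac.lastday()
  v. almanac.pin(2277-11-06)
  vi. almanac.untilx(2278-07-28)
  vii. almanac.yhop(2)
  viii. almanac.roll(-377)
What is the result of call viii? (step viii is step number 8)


# 1. almanac.pin(d→2010-02-18) : 2010-02-18
# 2. almanac.pin(d→2178-10-15) : 2178-10-15
# 3. almanac.monthhop(n→15) : 2180-01-15
# 4. almanac.lastday() : 2180-01-31
# 5. almanac.pin(d→2277-11-06) : 2277-11-06
# 6. almanac.untilx(d→2278-07-28) : 264
# 7. almanac.yhop(n→2) : 2279-11-06
# 8. almanac.roll(n→-377) : 2278-10-25

Answer: 2278-10-25


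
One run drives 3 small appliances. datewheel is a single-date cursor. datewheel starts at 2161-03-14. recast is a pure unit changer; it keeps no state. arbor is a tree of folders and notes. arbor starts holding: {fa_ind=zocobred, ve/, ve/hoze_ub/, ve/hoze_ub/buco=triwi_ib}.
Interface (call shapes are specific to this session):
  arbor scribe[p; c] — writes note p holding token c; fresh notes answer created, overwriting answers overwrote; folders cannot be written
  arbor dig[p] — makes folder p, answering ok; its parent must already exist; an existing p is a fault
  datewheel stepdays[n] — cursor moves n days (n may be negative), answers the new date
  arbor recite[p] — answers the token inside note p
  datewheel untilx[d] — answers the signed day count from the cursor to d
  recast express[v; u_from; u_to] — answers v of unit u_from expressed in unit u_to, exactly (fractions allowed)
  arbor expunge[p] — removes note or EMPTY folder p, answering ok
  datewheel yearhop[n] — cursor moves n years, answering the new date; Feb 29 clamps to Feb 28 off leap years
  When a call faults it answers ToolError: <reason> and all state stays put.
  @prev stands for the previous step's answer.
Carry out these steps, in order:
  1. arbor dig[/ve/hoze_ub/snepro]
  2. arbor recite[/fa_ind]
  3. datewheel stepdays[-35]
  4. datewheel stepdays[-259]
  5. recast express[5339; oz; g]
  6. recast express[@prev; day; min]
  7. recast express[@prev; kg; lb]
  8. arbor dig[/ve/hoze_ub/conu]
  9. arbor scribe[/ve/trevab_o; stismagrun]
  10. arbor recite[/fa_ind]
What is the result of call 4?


Answer: 2160-05-24

Derivation:
·→ arbor dig(p=/ve/hoze_ub/snepro)
·← ok
·→ arbor recite(p=/fa_ind)
·← zocobred
·→ datewheel stepdays(n=-35)
·← 2161-02-07
·→ datewheel stepdays(n=-259)
·← 2160-05-24
·→ recast express(v=5339, u_from=oz, u_to=g)
·← 242172966343/1600000
·→ recast express(v=@prev, u_from=day, u_to=min)
·← 2179556697087/10000
·→ recast express(v=@prev, u_from=kg, u_to=lb)
·← 480510000
·→ arbor dig(p=/ve/hoze_ub/conu)
·← ok
·→ arbor scribe(p=/ve/trevab_o, c=stismagrun)
·← created
·→ arbor recite(p=/fa_ind)
·← zocobred


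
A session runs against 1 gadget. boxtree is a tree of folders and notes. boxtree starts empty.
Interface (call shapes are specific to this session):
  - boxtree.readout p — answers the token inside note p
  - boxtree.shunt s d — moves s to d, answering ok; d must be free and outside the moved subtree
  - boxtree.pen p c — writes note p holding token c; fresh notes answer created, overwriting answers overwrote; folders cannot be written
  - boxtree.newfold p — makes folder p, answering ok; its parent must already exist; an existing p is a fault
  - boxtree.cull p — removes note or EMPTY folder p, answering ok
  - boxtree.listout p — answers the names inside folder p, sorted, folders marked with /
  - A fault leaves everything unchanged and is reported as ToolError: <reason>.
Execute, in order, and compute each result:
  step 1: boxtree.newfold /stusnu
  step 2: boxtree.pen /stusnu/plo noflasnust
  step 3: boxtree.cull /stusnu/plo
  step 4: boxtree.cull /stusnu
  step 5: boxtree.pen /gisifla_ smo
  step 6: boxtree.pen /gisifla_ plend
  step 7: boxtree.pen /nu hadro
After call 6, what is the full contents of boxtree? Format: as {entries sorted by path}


Answer: {gisifla_=plend}

Derivation:
I call newfold on p→/stusnu, which returns ok.
Now I run pen on p→/stusnu/plo, c→noflasnust: created.
I invoke cull on p→/stusnu/plo, giving ok.
I try cull on p→/stusnu, → ok.
Now I run pen on p→/gisifla_, c→smo, giving created.
I use pen on p→/gisifla_, c→plend, yielding overwrote.
Invoking pen on p→/nu, c→hadro, and observe created.


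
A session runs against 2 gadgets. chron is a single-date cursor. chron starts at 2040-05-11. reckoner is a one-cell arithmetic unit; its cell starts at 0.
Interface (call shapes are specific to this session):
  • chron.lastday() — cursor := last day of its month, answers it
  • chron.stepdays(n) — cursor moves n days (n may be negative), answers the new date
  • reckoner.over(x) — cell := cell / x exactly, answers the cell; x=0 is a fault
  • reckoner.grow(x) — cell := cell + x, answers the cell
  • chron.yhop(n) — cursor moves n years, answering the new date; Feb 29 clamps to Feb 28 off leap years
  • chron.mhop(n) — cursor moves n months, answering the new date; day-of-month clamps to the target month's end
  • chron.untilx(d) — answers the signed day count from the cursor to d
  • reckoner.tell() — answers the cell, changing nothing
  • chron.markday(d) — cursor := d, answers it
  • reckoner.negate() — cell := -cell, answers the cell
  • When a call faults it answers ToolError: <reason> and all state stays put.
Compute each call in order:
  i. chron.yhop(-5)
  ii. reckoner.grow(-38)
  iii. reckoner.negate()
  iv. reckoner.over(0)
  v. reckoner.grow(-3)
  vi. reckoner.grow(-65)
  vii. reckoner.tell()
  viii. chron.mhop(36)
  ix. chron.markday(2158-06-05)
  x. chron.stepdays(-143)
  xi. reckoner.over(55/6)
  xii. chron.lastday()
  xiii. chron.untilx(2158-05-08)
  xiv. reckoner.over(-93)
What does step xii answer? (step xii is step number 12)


Answer: 2158-01-31

Derivation:
CALL chron.yhop[n→-5]
RET  2035-05-11
CALL reckoner.grow[x→-38]
RET  -38
CALL reckoner.negate[]
RET  38
CALL reckoner.over[x→0]
RET  ToolError: division by zero
CALL reckoner.grow[x→-3]
RET  35
CALL reckoner.grow[x→-65]
RET  -30
CALL reckoner.tell[]
RET  -30
CALL chron.mhop[n→36]
RET  2038-05-11
CALL chron.markday[d→2158-06-05]
RET  2158-06-05
CALL chron.stepdays[n→-143]
RET  2158-01-13
CALL reckoner.over[x→55/6]
RET  -36/11
CALL chron.lastday[]
RET  2158-01-31
CALL chron.untilx[d→2158-05-08]
RET  97
CALL reckoner.over[x→-93]
RET  12/341


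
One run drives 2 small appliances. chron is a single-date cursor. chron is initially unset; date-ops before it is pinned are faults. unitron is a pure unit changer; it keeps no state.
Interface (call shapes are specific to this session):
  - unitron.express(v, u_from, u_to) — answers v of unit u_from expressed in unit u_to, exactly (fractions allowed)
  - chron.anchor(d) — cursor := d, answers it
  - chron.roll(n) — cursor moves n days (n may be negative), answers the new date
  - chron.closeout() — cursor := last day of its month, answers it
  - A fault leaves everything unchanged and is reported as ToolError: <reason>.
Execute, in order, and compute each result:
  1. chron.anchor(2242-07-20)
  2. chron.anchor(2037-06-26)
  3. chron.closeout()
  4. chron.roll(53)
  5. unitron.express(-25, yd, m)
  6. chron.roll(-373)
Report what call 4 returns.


Calling chron.anchor(d='2242-07-20'): 2242-07-20.
I call chron.anchor(d='2037-06-26'), → 2037-06-26.
I use chron.closeout(), and see 2037-06-30.
Using chron.roll(n='53'), and get 2037-08-22.
Then unitron.express(v='-25', u_from='yd', u_to='m'): -1143/50.
I invoke chron.roll(n='-373'), and observe 2036-08-14.

Answer: 2037-08-22


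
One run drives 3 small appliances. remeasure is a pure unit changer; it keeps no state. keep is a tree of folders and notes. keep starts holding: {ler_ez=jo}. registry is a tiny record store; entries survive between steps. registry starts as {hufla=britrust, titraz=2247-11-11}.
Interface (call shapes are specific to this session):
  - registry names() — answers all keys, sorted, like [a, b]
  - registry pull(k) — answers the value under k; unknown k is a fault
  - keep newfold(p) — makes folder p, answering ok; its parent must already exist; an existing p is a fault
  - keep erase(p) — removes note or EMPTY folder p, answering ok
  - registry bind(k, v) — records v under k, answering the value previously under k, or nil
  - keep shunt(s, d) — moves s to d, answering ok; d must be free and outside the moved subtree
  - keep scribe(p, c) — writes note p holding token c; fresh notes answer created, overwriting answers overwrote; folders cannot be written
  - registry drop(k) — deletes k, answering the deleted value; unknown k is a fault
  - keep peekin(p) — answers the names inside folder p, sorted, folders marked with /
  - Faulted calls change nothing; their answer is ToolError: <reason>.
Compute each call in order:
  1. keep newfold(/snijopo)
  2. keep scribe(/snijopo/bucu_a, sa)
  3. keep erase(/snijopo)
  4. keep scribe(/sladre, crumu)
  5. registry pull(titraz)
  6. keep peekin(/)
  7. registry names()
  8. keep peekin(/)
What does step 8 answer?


·→ keep newfold(p: /snijopo)
·← ok
·→ keep scribe(p: /snijopo/bucu_a, c: sa)
·← created
·→ keep erase(p: /snijopo)
·← ToolError: not empty
·→ keep scribe(p: /sladre, c: crumu)
·← created
·→ registry pull(k: titraz)
·← 2247-11-11
·→ keep peekin(p: /)
·← [ler_ez, sladre, snijopo/]
·→ registry names()
·← [hufla, titraz]
·→ keep peekin(p: /)
·← [ler_ez, sladre, snijopo/]

Answer: [ler_ez, sladre, snijopo/]


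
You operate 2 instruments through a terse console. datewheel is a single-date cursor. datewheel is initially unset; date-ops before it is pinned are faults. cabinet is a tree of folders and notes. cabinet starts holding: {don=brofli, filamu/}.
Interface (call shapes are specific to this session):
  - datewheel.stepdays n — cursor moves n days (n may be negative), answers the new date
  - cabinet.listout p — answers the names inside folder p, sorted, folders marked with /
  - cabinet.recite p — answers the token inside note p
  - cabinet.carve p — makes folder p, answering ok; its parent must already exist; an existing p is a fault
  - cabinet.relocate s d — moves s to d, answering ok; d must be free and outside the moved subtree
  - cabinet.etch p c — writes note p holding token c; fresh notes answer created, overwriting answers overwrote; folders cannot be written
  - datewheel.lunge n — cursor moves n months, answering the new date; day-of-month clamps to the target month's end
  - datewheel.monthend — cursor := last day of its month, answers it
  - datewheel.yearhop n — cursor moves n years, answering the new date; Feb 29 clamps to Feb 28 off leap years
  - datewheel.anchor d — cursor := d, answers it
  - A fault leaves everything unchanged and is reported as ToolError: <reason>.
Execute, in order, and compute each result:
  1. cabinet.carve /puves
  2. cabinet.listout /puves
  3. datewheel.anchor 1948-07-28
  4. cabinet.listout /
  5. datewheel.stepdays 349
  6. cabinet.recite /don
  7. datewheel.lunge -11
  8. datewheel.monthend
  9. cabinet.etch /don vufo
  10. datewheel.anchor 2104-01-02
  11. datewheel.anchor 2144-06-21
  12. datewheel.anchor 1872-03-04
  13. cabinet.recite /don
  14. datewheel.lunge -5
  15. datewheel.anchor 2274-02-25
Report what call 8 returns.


-- 1. carve(p→/puves) => ok
-- 2. listout(p→/puves) => []
-- 3. anchor(d→1948-07-28) => 1948-07-28
-- 4. listout(p→/) => [don, filamu/, puves/]
-- 5. stepdays(n→349) => 1949-07-12
-- 6. recite(p→/don) => brofli
-- 7. lunge(n→-11) => 1948-08-12
-- 8. monthend() => 1948-08-31
-- 9. etch(p→/don, c→vufo) => overwrote
-- 10. anchor(d→2104-01-02) => 2104-01-02
-- 11. anchor(d→2144-06-21) => 2144-06-21
-- 12. anchor(d→1872-03-04) => 1872-03-04
-- 13. recite(p→/don) => vufo
-- 14. lunge(n→-5) => 1871-10-04
-- 15. anchor(d→2274-02-25) => 2274-02-25

Answer: 1948-08-31


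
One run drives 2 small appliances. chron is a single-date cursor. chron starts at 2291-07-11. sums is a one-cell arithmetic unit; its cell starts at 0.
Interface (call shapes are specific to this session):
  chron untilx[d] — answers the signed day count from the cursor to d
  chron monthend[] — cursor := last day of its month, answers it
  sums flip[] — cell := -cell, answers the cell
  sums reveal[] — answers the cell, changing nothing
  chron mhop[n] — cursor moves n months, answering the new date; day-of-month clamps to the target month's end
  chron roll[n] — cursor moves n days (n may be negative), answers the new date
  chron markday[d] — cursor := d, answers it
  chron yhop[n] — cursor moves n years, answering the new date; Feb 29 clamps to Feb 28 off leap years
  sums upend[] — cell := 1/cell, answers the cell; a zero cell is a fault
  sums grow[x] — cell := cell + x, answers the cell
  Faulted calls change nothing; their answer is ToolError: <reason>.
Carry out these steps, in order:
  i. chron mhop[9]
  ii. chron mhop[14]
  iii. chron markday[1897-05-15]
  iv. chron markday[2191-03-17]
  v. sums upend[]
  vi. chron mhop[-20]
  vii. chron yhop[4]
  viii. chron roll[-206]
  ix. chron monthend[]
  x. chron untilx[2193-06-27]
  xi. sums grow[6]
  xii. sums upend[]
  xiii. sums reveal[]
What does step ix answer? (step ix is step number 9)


I try chron mhop with n=9, which returns 2292-04-11.
I call chron mhop with n=14, — result: 2293-06-11.
I try chron markday with d=1897-05-15, and observe 1897-05-15.
I call chron markday with d=2191-03-17, and see 2191-03-17.
I try sums upend(), → ToolError: reciprocal of zero.
I call chron mhop with n=-20, yielding 2189-07-17.
I use chron yhop with n=4, — result: 2193-07-17.
Next I call chron roll with n=-206, → 2192-12-23.
Using chron monthend: 2192-12-31.
Then chron untilx with d=2193-06-27, and observe 178.
Now I run sums grow with x=6, — result: 6.
I try sums upend(), giving 1/6.
Now I run sums reveal, yielding 1/6.

Answer: 2192-12-31


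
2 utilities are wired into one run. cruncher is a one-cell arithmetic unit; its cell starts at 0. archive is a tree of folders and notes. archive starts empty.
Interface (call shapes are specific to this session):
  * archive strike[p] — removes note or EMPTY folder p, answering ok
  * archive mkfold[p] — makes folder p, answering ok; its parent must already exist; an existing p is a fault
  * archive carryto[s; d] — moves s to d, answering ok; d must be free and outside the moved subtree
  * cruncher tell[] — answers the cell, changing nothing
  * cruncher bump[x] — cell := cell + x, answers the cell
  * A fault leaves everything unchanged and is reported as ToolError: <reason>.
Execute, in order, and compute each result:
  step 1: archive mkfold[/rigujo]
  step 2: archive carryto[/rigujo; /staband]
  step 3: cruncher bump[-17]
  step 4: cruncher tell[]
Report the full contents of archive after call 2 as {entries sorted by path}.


Answer: {staband/}

Derivation:
==> archive mkfold(p='/rigujo')
<== ok
==> archive carryto(s='/rigujo', d='/staband')
<== ok
==> cruncher bump(x='-17')
<== -17
==> cruncher tell()
<== -17


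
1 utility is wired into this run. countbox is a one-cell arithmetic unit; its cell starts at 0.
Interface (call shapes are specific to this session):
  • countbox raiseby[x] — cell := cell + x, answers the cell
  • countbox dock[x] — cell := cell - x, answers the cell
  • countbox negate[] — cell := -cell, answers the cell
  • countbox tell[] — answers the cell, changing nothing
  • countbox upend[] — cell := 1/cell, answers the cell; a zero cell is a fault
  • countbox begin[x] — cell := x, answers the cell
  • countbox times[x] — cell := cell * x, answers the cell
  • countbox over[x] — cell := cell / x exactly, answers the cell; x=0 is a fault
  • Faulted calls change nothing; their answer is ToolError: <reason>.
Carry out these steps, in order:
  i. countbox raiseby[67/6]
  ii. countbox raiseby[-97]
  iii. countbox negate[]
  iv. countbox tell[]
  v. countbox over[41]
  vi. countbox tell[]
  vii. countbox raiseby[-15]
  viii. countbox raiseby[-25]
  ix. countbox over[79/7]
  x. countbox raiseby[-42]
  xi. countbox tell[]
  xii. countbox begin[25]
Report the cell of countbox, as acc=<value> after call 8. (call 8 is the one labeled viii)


;; 1. countbox raiseby(67/6) == 67/6
;; 2. countbox raiseby(-97) == -515/6
;; 3. countbox negate() == 515/6
;; 4. countbox tell() == 515/6
;; 5. countbox over(41) == 515/246
;; 6. countbox tell() == 515/246
;; 7. countbox raiseby(-15) == -3175/246
;; 8. countbox raiseby(-25) == -9325/246
;; 9. countbox over(79/7) == -65275/19434
;; 10. countbox raiseby(-42) == -881503/19434
;; 11. countbox tell() == -881503/19434
;; 12. countbox begin(25) == 25

Answer: acc=-9325/246


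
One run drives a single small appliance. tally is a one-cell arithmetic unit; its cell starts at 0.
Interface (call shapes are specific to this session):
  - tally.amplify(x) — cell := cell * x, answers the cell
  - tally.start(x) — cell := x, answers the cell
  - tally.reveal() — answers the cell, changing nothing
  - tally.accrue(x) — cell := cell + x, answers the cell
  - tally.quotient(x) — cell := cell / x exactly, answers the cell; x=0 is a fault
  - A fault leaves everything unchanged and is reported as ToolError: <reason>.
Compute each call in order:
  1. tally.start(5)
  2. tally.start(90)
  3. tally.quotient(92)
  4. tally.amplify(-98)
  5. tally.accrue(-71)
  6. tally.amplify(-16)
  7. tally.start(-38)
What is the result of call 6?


Answer: 61408/23

Derivation:
[in] tally.start x=5
:: 5
[in] tally.start x=90
:: 90
[in] tally.quotient x=92
:: 45/46
[in] tally.amplify x=-98
:: -2205/23
[in] tally.accrue x=-71
:: -3838/23
[in] tally.amplify x=-16
:: 61408/23
[in] tally.start x=-38
:: -38


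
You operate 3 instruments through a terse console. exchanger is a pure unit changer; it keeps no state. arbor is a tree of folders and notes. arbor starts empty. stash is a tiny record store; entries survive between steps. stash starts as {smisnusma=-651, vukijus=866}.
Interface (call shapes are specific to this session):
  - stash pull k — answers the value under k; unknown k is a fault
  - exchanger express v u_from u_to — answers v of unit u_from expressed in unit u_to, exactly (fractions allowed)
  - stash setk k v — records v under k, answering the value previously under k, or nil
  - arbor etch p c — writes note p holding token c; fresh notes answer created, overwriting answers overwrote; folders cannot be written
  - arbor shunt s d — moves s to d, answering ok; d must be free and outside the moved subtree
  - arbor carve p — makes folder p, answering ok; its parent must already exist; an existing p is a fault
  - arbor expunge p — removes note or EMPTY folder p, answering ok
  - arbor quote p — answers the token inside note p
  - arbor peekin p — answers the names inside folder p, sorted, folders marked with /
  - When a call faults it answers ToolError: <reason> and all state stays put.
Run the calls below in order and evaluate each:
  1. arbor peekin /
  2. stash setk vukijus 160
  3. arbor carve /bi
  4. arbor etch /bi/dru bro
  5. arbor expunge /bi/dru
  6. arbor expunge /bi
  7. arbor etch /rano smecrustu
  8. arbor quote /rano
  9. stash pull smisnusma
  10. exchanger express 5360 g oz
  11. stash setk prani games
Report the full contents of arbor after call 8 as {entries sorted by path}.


Answer: {rano=smecrustu}

Derivation:
>>> arbor peekin p='/'
  []
>>> stash setk k='vukijus' v='160'
  866
>>> arbor carve p='/bi'
  ok
>>> arbor etch p='/bi/dru' c='bro'
  created
>>> arbor expunge p='/bi/dru'
  ok
>>> arbor expunge p='/bi'
  ok
>>> arbor etch p='/rano' c='smecrustu'
  created
>>> arbor quote p='/rano'
  smecrustu
>>> stash pull k='smisnusma'
  -651
>>> exchanger express v='5360' u_from='g' u_to='oz'
  8576000000/45359237
>>> stash setk k='prani' v='games'
  nil


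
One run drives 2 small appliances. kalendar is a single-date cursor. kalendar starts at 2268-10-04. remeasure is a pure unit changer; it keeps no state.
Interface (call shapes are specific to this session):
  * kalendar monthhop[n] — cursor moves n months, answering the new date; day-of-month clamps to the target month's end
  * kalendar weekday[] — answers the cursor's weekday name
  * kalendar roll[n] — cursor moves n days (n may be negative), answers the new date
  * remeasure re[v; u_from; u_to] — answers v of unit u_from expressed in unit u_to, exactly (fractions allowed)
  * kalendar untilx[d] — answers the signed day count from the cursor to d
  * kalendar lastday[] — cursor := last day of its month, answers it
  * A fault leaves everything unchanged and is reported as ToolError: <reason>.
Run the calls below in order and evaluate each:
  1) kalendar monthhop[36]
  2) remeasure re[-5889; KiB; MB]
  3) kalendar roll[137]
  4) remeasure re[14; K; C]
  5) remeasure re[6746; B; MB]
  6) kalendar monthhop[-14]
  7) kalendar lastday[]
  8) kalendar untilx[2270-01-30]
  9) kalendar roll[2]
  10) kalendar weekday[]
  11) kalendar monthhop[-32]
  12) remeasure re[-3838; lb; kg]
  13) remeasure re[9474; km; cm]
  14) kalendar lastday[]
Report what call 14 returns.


==> kalendar monthhop(n: 36)
<== 2271-10-04
==> remeasure re(v: -5889, u_from: KiB, u_to: MB)
<== -94224/15625
==> kalendar roll(n: 137)
<== 2272-02-18
==> remeasure re(v: 14, u_from: K, u_to: C)
<== -5183/20
==> remeasure re(v: 6746, u_from: B, u_to: MB)
<== 3373/500000
==> kalendar monthhop(n: -14)
<== 2270-12-18
==> kalendar lastday()
<== 2270-12-31
==> kalendar untilx(d: 2270-01-30)
<== -335
==> kalendar roll(n: 2)
<== 2271-01-02
==> kalendar weekday()
<== Monday
==> kalendar monthhop(n: -32)
<== 2268-05-02
==> remeasure re(v: -3838, u_from: lb, u_to: kg)
<== -87044375803/50000000
==> remeasure re(v: 9474, u_from: km, u_to: cm)
<== 947400000
==> kalendar lastday()
<== 2268-05-31

Answer: 2268-05-31


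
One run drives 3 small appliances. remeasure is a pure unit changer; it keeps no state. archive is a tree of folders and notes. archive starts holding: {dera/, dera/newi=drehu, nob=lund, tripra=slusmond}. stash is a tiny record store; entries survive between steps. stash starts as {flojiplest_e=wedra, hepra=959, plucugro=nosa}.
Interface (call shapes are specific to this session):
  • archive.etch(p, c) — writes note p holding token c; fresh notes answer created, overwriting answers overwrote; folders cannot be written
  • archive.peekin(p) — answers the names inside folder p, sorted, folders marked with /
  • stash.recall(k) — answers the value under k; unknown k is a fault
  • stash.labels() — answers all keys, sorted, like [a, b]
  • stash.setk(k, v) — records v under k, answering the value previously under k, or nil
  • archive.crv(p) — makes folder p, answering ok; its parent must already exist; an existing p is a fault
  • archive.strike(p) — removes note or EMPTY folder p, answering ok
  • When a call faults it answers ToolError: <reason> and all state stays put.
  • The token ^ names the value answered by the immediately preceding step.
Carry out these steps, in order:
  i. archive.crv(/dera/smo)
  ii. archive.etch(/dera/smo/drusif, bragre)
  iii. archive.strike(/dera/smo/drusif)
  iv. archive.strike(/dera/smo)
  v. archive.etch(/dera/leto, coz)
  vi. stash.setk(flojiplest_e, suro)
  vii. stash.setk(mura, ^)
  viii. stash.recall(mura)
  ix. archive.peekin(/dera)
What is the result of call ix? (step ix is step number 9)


CALL archive.crv[p: /dera/smo]
RET  ok
CALL archive.etch[p: /dera/smo/drusif; c: bragre]
RET  created
CALL archive.strike[p: /dera/smo/drusif]
RET  ok
CALL archive.strike[p: /dera/smo]
RET  ok
CALL archive.etch[p: /dera/leto; c: coz]
RET  created
CALL stash.setk[k: flojiplest_e; v: suro]
RET  wedra
CALL stash.setk[k: mura; v: ^]
RET  nil
CALL stash.recall[k: mura]
RET  wedra
CALL archive.peekin[p: /dera]
RET  [leto, newi]

Answer: [leto, newi]


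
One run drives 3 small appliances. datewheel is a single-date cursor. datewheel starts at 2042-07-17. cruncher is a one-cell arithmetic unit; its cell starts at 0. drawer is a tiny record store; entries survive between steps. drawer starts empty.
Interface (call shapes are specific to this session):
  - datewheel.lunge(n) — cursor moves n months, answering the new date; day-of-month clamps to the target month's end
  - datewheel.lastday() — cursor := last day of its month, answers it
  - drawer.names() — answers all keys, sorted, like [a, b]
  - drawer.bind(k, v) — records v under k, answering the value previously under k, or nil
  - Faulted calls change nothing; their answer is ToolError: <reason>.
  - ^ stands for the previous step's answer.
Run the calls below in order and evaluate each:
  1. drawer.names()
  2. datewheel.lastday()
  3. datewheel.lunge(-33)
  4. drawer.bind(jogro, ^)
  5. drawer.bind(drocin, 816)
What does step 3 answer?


Answer: 2039-10-31

Derivation:
> drawer.names
[out] []
> datewheel.lastday
[out] 2042-07-31
> datewheel.lunge n→-33
[out] 2039-10-31
> drawer.bind k→jogro v→^
[out] nil
> drawer.bind k→drocin v→816
[out] nil


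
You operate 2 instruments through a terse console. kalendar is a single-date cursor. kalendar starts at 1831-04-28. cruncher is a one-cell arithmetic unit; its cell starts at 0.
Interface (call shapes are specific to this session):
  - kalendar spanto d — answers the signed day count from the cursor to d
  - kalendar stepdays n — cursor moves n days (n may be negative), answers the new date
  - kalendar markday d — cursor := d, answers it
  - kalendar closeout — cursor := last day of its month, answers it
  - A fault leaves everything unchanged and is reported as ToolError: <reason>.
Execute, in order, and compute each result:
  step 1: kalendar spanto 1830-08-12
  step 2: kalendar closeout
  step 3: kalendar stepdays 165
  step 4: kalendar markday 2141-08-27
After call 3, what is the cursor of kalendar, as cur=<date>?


Answer: cur=1831-10-12

Derivation:
I run kalendar spanto on d=1830-08-12, and get -259.
Next I call kalendar closeout(), → 1831-04-30.
Calling kalendar stepdays on n=165, and see 1831-10-12.
I invoke kalendar markday on d=2141-08-27: 2141-08-27.


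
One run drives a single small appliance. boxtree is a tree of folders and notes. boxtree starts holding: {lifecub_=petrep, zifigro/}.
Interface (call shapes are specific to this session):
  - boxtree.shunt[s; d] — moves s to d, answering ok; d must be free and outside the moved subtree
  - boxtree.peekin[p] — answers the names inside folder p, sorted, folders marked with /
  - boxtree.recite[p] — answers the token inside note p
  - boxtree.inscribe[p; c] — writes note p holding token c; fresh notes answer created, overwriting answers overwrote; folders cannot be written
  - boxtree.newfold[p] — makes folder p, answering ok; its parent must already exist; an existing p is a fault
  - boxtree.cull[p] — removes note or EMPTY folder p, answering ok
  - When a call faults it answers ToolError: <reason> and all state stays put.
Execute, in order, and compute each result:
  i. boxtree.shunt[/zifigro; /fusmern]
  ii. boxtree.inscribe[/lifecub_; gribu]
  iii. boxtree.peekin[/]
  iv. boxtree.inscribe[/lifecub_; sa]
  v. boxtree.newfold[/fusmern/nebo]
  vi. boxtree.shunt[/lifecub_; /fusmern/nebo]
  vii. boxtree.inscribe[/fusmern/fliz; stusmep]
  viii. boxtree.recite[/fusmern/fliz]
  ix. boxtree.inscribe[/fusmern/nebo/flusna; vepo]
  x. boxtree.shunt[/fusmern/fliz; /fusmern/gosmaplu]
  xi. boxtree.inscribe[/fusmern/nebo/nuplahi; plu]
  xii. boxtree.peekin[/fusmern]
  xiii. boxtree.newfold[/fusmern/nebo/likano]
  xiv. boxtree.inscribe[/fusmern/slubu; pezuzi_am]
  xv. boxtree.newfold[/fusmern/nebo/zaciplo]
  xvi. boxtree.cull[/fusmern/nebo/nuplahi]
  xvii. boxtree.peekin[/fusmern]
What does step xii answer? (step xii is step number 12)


Act: boxtree.shunt[/zifigro; /fusmern]
Obs: ok
Act: boxtree.inscribe[/lifecub_; gribu]
Obs: overwrote
Act: boxtree.peekin[/]
Obs: [fusmern/, lifecub_]
Act: boxtree.inscribe[/lifecub_; sa]
Obs: overwrote
Act: boxtree.newfold[/fusmern/nebo]
Obs: ok
Act: boxtree.shunt[/lifecub_; /fusmern/nebo]
Obs: ToolError: exists
Act: boxtree.inscribe[/fusmern/fliz; stusmep]
Obs: created
Act: boxtree.recite[/fusmern/fliz]
Obs: stusmep
Act: boxtree.inscribe[/fusmern/nebo/flusna; vepo]
Obs: created
Act: boxtree.shunt[/fusmern/fliz; /fusmern/gosmaplu]
Obs: ok
Act: boxtree.inscribe[/fusmern/nebo/nuplahi; plu]
Obs: created
Act: boxtree.peekin[/fusmern]
Obs: [gosmaplu, nebo/]
Act: boxtree.newfold[/fusmern/nebo/likano]
Obs: ok
Act: boxtree.inscribe[/fusmern/slubu; pezuzi_am]
Obs: created
Act: boxtree.newfold[/fusmern/nebo/zaciplo]
Obs: ok
Act: boxtree.cull[/fusmern/nebo/nuplahi]
Obs: ok
Act: boxtree.peekin[/fusmern]
Obs: [gosmaplu, nebo/, slubu]

Answer: [gosmaplu, nebo/]


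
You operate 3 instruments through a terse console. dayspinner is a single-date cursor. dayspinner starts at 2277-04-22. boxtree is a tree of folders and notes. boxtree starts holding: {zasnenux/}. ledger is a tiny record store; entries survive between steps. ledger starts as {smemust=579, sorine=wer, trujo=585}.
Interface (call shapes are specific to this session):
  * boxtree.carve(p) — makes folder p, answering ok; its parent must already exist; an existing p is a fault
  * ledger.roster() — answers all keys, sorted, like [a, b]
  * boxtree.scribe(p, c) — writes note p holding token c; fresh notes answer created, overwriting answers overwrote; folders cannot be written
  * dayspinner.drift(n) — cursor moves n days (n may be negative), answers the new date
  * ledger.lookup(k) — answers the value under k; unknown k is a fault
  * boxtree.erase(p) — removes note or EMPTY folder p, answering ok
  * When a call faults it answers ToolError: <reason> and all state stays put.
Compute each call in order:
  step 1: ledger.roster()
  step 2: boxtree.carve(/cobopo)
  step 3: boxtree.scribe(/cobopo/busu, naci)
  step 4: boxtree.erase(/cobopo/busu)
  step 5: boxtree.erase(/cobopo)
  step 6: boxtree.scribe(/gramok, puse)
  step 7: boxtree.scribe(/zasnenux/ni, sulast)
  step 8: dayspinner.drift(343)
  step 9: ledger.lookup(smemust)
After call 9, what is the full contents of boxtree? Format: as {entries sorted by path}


→ ledger.roster()
← [smemust, sorine, trujo]
→ boxtree.carve(p: /cobopo)
← ok
→ boxtree.scribe(p: /cobopo/busu, c: naci)
← created
→ boxtree.erase(p: /cobopo/busu)
← ok
→ boxtree.erase(p: /cobopo)
← ok
→ boxtree.scribe(p: /gramok, c: puse)
← created
→ boxtree.scribe(p: /zasnenux/ni, c: sulast)
← created
→ dayspinner.drift(n: 343)
← 2278-03-31
→ ledger.lookup(k: smemust)
← 579

Answer: {gramok=puse, zasnenux/, zasnenux/ni=sulast}


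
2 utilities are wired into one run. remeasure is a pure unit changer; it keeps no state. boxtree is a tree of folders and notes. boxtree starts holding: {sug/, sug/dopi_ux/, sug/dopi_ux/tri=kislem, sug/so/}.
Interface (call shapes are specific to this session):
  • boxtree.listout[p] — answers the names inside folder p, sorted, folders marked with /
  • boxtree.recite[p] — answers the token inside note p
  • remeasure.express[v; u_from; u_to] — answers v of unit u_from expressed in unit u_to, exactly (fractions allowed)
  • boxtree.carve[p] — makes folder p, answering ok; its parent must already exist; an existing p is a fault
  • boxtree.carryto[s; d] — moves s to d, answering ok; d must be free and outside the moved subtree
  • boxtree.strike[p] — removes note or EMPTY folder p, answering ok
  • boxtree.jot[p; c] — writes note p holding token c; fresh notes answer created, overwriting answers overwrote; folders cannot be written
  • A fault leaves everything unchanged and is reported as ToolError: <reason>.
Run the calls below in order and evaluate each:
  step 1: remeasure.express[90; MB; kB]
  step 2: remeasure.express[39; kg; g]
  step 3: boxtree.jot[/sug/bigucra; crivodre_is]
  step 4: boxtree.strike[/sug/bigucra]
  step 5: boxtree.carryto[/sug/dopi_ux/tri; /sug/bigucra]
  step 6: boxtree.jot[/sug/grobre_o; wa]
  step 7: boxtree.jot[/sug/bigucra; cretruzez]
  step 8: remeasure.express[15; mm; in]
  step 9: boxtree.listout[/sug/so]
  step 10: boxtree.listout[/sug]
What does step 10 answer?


==> remeasure.express(v=90, u_from=MB, u_to=kB)
<== 90000
==> remeasure.express(v=39, u_from=kg, u_to=g)
<== 39000
==> boxtree.jot(p=/sug/bigucra, c=crivodre_is)
<== created
==> boxtree.strike(p=/sug/bigucra)
<== ok
==> boxtree.carryto(s=/sug/dopi_ux/tri, d=/sug/bigucra)
<== ok
==> boxtree.jot(p=/sug/grobre_o, c=wa)
<== created
==> boxtree.jot(p=/sug/bigucra, c=cretruzez)
<== overwrote
==> remeasure.express(v=15, u_from=mm, u_to=in)
<== 75/127
==> boxtree.listout(p=/sug/so)
<== []
==> boxtree.listout(p=/sug)
<== [bigucra, dopi_ux/, grobre_o, so/]

Answer: [bigucra, dopi_ux/, grobre_o, so/]


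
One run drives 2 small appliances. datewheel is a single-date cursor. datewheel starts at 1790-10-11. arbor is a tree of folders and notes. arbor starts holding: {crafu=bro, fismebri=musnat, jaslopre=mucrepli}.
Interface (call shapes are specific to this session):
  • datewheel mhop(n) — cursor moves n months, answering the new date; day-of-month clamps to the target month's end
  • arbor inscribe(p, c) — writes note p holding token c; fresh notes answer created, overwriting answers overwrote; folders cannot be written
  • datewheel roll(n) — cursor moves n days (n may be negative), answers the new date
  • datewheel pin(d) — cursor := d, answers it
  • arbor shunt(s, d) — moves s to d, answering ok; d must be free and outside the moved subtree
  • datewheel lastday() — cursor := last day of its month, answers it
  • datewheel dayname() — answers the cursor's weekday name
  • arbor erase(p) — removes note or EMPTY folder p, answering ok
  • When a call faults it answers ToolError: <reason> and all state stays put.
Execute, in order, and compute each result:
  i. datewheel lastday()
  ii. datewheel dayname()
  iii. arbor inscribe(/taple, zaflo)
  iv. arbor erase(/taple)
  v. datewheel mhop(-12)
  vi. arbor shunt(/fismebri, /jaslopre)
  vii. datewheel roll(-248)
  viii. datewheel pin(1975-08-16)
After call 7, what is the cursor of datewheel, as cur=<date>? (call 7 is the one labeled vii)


-- datewheel lastday() -> 1790-10-31
-- datewheel dayname() -> Sunday
-- arbor inscribe(/taple, zaflo) -> created
-- arbor erase(/taple) -> ok
-- datewheel mhop(-12) -> 1789-10-31
-- arbor shunt(/fismebri, /jaslopre) -> ToolError: exists
-- datewheel roll(-248) -> 1789-02-25
-- datewheel pin(1975-08-16) -> 1975-08-16

Answer: cur=1789-02-25


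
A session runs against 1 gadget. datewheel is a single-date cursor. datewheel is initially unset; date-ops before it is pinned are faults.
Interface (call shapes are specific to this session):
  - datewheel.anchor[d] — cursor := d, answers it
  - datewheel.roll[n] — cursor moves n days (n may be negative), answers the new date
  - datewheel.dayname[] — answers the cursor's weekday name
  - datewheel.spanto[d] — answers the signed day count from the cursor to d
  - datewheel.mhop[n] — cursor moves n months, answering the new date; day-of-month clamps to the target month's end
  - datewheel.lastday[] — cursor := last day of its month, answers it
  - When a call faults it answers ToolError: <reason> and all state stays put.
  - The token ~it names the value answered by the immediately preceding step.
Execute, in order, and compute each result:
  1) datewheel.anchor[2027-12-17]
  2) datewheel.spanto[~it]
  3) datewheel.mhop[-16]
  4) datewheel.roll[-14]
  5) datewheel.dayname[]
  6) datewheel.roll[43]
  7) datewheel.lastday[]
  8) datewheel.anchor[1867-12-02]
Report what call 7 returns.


% 1. datewheel.anchor(d=2027-12-17) == 2027-12-17
% 2. datewheel.spanto(d=~it) == 0
% 3. datewheel.mhop(n=-16) == 2026-08-17
% 4. datewheel.roll(n=-14) == 2026-08-03
% 5. datewheel.dayname() == Monday
% 6. datewheel.roll(n=43) == 2026-09-15
% 7. datewheel.lastday() == 2026-09-30
% 8. datewheel.anchor(d=1867-12-02) == 1867-12-02

Answer: 2026-09-30
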